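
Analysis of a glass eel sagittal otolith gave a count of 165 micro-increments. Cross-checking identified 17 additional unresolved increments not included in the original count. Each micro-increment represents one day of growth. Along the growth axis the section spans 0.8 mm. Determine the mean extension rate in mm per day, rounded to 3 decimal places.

0.004 mm per day

Adjusted count: 165 + 17 = 182 micro-increments.
Extension rate ≈ 0.8 / 182 = 0.004 mm per day.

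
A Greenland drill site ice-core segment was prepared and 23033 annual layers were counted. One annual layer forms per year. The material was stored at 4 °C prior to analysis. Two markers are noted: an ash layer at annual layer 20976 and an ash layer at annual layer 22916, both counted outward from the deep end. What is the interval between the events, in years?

1940 yr

Separation: 22916 − 20976 = 1940 annual layers.
That is 1940 years at one annual layer per year.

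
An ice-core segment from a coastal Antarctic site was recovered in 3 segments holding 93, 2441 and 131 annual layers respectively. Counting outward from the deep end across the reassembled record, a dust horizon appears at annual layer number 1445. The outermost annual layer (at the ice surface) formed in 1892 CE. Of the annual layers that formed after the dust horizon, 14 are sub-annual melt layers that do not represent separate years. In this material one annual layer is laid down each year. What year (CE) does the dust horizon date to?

686 CE

Total annual layers = 93 + 2441 + 131 = 2665.
The dust horizon sits at annual layer 1445 from the deep end, so 2665 − 1445 = 1220 annual layers formed after it.
Excluding 14 false annual layers: 1220 − 14 = 1206.
The annual layer at the ice surface is 1892 CE, so the dust horizon dates to 1892 − 1206 = 686 CE.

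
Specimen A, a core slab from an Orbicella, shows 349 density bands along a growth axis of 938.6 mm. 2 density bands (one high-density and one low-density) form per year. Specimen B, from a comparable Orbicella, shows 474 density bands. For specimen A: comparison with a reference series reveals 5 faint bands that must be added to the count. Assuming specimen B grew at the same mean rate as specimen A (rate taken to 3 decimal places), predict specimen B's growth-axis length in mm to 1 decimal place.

Specimen A: after corrections the count is 349 + 5 = 354 density bands.
Specimen A: dividing by 2 density bands per year: 354 / 2 = 177 years.
A: 938.6 mm over 177 years gives 938.6 / 177 ≈ 5.303 mm per year.
Specimen B: with 2 density bands per year, 474 / 2 = 237 years. Length of B = 5.303 × 237 = 1256.8 mm.

1256.8 mm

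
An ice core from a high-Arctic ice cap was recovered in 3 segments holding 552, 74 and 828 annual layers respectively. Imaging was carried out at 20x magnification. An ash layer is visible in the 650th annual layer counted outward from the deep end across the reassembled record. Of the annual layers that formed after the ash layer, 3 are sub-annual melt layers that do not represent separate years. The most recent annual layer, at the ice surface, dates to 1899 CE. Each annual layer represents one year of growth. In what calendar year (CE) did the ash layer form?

1098 CE

Total annual layers = 552 + 74 + 828 = 1454.
The ash layer sits at annual layer 650 from the deep end, so 1454 − 650 = 804 annual layers formed after it.
Removing the 3 false annual layers leaves 804 − 3 = 801 true annual layers beyond the ash layer.
1899 − 801 = 1098 CE.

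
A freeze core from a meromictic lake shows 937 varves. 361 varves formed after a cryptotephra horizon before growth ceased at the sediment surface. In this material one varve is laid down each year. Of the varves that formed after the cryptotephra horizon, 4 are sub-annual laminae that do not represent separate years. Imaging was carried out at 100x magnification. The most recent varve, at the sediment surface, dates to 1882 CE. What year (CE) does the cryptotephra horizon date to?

1525 CE

361 varves post-date the cryptotephra horizon.
Excluding 4 false varves: 361 − 4 = 357.
Counting back 357 years from 1882 CE places the cryptotephra horizon in 1882 − 357 = 1525 CE.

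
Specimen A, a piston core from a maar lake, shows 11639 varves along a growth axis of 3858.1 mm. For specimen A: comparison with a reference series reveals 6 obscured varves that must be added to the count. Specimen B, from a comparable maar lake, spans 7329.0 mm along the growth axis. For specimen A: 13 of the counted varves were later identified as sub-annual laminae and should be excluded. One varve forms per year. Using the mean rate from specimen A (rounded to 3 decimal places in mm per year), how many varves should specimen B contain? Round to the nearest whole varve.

22075 varves

Specimen A: after corrections the count is 11639 − 13 + 6 = 11632 varves.
A: Extension rate ≈ 3858.1 / 11632 = 0.332 mm per year.
Specimen B: 7329.0 mm / 0.332 mm per year = 22075.30 years ≈ 22075 varves.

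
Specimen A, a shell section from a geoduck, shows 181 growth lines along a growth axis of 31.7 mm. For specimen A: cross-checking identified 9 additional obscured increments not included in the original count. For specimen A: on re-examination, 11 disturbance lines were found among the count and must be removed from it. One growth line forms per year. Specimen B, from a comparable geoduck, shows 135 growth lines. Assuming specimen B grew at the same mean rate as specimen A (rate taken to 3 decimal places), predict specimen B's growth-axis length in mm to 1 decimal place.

23.9 mm

Specimen A: correcting the raw count gives 181 − 11 + 9 = 179 true growth lines.
A: 31.7 mm over 179 years gives 31.7 / 179 ≈ 0.177 mm/year.
For B, 0.177 mm/year × 135 years = 23.9 mm.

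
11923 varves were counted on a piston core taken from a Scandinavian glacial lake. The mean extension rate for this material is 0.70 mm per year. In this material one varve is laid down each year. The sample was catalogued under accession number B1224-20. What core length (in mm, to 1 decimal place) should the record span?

The record spans 11923 years at 0.70 mm per year.
Length ≈ 0.70 × 11923 = 8346.1 mm.

8346.1 mm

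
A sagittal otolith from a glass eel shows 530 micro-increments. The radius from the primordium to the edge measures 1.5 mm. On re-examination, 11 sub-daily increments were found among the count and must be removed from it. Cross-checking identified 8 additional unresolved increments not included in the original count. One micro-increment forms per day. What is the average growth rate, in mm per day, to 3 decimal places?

0.003 mm per day

True micro-increment count = 530 − 11 + 8 = 527.
1.5 mm over 527 days gives 1.5 / 527 ≈ 0.003 mm per day.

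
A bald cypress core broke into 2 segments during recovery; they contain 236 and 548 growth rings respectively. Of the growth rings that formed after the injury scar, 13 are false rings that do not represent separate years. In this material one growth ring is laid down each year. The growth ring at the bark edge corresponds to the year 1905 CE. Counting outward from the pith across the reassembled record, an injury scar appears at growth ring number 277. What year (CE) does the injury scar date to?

1411 CE

Total growth rings = 236 + 548 = 784.
Between growth ring 277 and the bark edge there are 784 − 277 = 507 growth rings.
507 − 13 false = 494 true growth rings after the injury scar.
The growth ring at the bark edge is 1905 CE, so the injury scar dates to 1905 − 494 = 1411 CE.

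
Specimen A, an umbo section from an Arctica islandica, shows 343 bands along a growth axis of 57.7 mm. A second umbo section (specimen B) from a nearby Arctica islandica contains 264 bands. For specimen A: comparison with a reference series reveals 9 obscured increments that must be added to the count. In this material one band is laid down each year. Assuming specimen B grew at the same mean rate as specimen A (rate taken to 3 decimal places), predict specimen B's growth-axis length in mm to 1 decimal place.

Specimen A: correcting the raw count gives 343 + 9 = 352 true bands.
A: Extension rate ≈ 57.7 / 352 = 0.164 mm/year.
B's length ≈ 0.164 × 264 = 43.3 mm.

43.3 mm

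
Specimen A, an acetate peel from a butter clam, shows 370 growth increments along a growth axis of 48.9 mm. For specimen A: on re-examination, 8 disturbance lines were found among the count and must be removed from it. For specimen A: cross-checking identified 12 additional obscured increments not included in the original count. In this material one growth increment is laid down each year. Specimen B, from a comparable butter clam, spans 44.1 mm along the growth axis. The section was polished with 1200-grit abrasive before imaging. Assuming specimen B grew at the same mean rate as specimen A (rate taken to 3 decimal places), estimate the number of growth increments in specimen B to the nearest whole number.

Specimen A: correcting the raw count gives 370 − 8 + 12 = 374 true growth increments.
A: Mean rate = 48.9 mm / 374 years ≈ 0.131 mm per year.
For B, 44.1 / 0.131 = 336.64 years ≈ 337 growth increments.

337 growth increments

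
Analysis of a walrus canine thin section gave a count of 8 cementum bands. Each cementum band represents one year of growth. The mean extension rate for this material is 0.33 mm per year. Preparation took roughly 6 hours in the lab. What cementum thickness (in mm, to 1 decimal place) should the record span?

8 years of growth are recorded.
Predicted length = 0.33 mm/year × 8 years = 2.6 mm.

2.6 mm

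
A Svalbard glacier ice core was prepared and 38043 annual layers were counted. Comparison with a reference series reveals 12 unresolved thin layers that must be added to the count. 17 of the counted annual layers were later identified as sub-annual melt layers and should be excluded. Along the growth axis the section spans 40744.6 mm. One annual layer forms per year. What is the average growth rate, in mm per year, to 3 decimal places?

Adjusted count: 38043 − 17 + 12 = 38038 annual layers.
40744.6 mm over 38038 years gives 40744.6 / 38038 ≈ 1.071 mm per year.

1.071 mm per year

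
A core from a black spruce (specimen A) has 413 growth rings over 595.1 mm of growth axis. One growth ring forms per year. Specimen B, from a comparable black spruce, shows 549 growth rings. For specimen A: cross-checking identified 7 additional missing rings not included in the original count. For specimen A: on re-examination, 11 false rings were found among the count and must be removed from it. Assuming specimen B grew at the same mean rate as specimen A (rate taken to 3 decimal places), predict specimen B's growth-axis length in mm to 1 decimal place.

798.8 mm

Specimen A: correcting the raw count gives 413 − 11 + 7 = 409 true growth rings.
A: Mean rate = 595.1 mm / 409 years ≈ 1.455 mm/year.
Length of B = 1.455 × 549 = 798.8 mm.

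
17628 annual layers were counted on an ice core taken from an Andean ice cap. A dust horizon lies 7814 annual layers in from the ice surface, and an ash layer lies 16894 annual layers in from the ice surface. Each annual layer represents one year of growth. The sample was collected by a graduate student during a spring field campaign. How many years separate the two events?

Separation: 16894 − 7814 = 9080 annual layers.
One annual layer per year makes the interval 9080 years.

9080 years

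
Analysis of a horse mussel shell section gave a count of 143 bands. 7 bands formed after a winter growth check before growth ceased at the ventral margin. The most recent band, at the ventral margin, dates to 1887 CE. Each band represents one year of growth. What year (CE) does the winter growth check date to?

1880 CE

7 bands formed after the winter growth check.
1887 − 7 = 1880 CE.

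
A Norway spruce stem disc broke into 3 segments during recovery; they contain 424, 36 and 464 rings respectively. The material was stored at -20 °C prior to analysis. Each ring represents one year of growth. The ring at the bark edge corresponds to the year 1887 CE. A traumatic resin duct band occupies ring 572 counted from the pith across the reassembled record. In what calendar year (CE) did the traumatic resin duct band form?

1535 CE

Total rings = 424 + 36 + 464 = 924.
924 − 572 = 352 rings lie beyond the traumatic resin duct band toward the bark edge.
Counting back 352 years from 1887 CE places the traumatic resin duct band in 1887 − 352 = 1535 CE.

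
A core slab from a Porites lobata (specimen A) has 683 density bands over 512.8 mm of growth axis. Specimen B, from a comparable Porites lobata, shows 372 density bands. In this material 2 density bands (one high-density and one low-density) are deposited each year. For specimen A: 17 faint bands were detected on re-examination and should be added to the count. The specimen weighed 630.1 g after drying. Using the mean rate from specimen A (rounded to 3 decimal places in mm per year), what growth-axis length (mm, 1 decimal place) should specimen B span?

272.5 mm

Specimen A: true density band count = 683 + 17 = 700.
Specimen A: with 2 density bands per year, 700 / 2 = 350 years.
A: Extension rate ≈ 512.8 / 350 = 1.465 mm/yr.
Specimen B: dividing by 2 density bands per year: 372 / 2 = 186 years. B's length ≈ 1.465 × 186 = 272.5 mm.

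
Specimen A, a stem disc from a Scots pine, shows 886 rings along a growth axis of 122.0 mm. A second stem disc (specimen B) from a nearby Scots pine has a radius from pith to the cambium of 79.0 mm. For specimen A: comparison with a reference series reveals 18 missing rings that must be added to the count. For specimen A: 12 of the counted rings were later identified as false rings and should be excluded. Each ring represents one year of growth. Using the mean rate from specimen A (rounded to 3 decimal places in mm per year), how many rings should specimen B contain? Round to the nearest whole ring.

Specimen A: after corrections the count is 886 − 12 + 18 = 892 rings.
A: Extension rate ≈ 122.0 / 892 = 0.137 mm per year.
For B, 79.0 / 0.137 = 576.64 years ≈ 577 rings.

577 rings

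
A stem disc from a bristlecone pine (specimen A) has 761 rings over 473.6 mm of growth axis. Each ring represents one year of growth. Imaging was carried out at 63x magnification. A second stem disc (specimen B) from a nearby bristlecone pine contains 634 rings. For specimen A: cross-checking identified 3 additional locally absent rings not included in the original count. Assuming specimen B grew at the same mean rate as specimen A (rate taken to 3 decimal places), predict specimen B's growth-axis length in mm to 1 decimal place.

Specimen A: correcting the raw count gives 761 + 3 = 764 true rings.
A: 473.6 mm over 764 years gives 473.6 / 764 ≈ 0.620 mm per year.
For B, 0.620 mm/year × 634 years = 393.1 mm.

393.1 mm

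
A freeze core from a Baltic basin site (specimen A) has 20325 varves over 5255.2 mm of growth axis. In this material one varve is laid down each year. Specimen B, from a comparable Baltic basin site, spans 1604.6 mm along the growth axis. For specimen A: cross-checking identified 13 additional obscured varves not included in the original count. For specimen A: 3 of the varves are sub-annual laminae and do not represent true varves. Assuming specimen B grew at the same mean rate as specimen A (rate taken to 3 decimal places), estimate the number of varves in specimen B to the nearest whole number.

Specimen A: after corrections the count is 20325 − 3 + 13 = 20335 varves.
A: Extension rate ≈ 5255.2 / 20335 = 0.258 mm per year.
For B, 1604.6 / 0.258 = 6219.38 years ≈ 6219 varves.

6219 varves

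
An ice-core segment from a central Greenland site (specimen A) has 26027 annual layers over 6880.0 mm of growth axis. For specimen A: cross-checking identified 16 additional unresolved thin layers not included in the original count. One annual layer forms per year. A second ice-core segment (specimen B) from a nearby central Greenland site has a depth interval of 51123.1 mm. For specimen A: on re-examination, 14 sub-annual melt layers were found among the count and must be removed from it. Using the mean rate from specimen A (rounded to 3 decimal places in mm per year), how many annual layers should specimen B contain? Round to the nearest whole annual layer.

193648 annual layers

Specimen A: adjusted count: 26027 − 14 + 16 = 26029 annual layers.
A: Extension rate ≈ 6880.0 / 26029 = 0.264 mm per year.
B spans 51123.1 / 0.264 = 193648.11 years ≈ 193648 annual layers.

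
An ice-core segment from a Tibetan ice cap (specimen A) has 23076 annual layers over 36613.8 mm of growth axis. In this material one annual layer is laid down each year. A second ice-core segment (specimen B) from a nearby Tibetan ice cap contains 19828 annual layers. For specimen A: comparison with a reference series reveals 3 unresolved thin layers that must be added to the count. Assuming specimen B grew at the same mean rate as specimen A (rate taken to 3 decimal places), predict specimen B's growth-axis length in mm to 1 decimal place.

Specimen A: adjusted count: 23076 + 3 = 23079 annual layers.
A: Mean rate = 36613.8 mm / 23079 years ≈ 1.586 mm per year.
For B, 1.586 mm/year × 19828 years = 31447.2 mm.

31447.2 mm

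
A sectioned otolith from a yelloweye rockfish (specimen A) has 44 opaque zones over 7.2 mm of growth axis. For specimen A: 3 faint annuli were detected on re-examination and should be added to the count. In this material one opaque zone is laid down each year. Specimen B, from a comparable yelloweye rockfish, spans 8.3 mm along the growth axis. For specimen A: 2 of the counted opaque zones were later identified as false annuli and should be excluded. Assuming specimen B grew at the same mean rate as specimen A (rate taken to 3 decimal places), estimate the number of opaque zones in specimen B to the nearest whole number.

Specimen A: adjusted count: 44 − 2 + 3 = 45 opaque zones.
A: Extension rate ≈ 7.2 / 45 = 0.160 mm/year.
B spans 8.3 / 0.160 = 51.88 years ≈ 52 opaque zones.

52 opaque zones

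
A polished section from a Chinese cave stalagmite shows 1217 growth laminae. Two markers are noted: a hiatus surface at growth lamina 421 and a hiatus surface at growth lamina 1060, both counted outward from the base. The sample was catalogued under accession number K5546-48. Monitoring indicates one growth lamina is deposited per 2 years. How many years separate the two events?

1278 years

Separation: 1060 − 421 = 639 growth laminae.
639 growth laminae at 2 years each span 639 × 2 = 1278 years.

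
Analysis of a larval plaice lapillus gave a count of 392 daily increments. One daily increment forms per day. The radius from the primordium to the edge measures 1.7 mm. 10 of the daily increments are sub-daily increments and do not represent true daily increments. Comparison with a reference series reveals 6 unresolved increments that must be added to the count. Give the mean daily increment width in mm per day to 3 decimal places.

Correcting the raw count gives 392 − 10 + 6 = 388 true daily increments.
1.7 mm over 388 days gives 1.7 / 388 ≈ 0.004 mm per day.

0.004 mm per day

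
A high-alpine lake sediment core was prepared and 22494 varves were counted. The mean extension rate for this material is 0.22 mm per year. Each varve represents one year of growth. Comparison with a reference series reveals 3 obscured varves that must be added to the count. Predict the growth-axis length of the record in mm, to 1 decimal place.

After corrections the count is 22494 + 3 = 22497 varves.
22497 years at 0.22 mm/year gives 0.22 × 22497 = 4949.3 mm.

4949.3 mm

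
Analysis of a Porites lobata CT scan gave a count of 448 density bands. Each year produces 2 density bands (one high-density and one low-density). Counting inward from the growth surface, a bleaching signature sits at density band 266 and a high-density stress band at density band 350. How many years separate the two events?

The two markers are separated by 350 − 266 = 84 density bands.
With 2 density bands per year, 84 / 2 = 42 years.

42 years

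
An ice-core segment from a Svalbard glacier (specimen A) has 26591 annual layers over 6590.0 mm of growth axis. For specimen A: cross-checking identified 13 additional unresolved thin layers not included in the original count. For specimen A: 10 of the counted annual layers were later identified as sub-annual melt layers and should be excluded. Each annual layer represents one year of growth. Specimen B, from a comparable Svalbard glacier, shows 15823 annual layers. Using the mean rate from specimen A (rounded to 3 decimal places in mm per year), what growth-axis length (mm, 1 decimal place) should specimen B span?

Specimen A: correcting the raw count gives 26591 − 10 + 13 = 26594 true annual layers.
A: 6590.0 mm over 26594 years gives 6590.0 / 26594 ≈ 0.248 mm/yr.
For B, 0.248 mm/year × 15823 years = 3924.1 mm.

3924.1 mm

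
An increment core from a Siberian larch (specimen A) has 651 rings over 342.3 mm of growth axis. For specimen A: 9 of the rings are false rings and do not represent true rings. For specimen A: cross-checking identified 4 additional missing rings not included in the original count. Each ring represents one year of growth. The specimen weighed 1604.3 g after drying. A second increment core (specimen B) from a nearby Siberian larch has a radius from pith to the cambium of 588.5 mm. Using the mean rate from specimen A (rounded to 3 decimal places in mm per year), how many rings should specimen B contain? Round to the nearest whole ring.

Specimen A: after corrections the count is 651 − 9 + 4 = 646 rings.
A: Mean rate = 342.3 mm / 646 years ≈ 0.530 mm per year.
B spans 588.5 / 0.530 = 1110.38 years ≈ 1110 rings.

1110 rings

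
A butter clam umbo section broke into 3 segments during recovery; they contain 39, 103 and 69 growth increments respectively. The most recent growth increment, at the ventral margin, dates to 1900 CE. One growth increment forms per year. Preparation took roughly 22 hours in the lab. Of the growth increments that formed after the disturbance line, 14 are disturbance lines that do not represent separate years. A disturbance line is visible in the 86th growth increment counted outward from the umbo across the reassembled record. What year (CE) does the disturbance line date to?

Total growth increments = 39 + 103 + 69 = 211.
The disturbance line sits at growth increment 86 from the umbo, so 211 − 86 = 125 growth increments formed after it.
Excluding 14 false growth increments: 125 − 14 = 111.
1900 − 111 = 1789 CE.

1789 CE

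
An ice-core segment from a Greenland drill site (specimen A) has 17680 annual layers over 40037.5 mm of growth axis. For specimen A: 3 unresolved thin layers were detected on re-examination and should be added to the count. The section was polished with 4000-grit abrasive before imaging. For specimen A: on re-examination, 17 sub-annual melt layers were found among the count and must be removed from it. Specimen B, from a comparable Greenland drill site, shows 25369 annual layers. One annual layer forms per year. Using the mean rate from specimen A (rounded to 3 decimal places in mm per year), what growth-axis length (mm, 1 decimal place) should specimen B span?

57486.2 mm

Specimen A: after corrections the count is 17680 − 17 + 3 = 17666 annual layers.
A: Extension rate ≈ 40037.5 / 17666 = 2.266 mm/year.
B's length ≈ 2.266 × 25369 = 57486.2 mm.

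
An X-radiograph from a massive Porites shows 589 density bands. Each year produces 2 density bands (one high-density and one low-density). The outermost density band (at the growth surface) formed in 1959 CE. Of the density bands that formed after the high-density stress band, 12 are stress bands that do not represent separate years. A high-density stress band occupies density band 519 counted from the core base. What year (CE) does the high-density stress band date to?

589 − 519 = 70 density bands lie beyond the high-density stress band toward the growth surface.
70 − 12 false = 58 true density bands after the high-density stress band.
Dividing by 2 density bands per year: 58 / 2 = 29 years.
The density band at the growth surface is 1959 CE, so the high-density stress band dates to 1959 − 29 = 1930 CE.

1930 CE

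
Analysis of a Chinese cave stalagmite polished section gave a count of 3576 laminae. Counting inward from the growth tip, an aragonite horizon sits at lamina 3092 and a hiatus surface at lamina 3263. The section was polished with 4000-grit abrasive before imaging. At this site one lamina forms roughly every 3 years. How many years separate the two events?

513 years

The two markers are separated by 3263 − 3092 = 171 laminae.
171 laminae at 3 years each span 171 × 3 = 513 years.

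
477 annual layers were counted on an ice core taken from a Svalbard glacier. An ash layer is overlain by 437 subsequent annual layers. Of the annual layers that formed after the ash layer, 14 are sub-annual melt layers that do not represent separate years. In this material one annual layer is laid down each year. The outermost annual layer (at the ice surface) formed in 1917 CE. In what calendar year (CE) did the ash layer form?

437 annual layers formed after the ash layer.
437 − 14 false = 423 true annual layers after the ash layer.
The annual layer at the ice surface is 1917 CE, so the ash layer dates to 1917 − 423 = 1494 CE.

1494 CE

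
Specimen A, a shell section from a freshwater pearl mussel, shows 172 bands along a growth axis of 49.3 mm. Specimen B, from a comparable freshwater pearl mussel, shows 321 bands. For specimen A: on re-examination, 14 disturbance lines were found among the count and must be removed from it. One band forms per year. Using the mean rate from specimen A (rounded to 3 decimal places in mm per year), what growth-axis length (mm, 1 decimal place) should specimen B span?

Specimen A: after corrections the count is 172 − 14 = 158 bands.
A: Extension rate ≈ 49.3 / 158 = 0.312 mm/yr.
For B, 0.312 mm/year × 321 years = 100.2 mm.

100.2 mm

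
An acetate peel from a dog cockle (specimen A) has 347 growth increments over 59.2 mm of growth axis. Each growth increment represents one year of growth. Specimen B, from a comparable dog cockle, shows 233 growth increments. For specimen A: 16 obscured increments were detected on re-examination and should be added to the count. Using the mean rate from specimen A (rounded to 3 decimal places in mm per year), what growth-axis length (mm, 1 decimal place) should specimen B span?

38.0 mm

Specimen A: after corrections the count is 347 + 16 = 363 growth increments.
A: 59.2 mm over 363 years gives 59.2 / 363 ≈ 0.163 mm/yr.
Length of B = 0.163 × 233 = 38.0 mm.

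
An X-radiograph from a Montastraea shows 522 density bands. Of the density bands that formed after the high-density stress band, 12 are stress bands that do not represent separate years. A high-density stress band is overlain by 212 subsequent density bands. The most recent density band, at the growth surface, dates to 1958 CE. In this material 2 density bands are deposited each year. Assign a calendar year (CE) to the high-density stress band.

1858 CE

212 density bands post-date the high-density stress band.
Removing the 12 false density bands leaves 212 − 12 = 200 true density bands beyond the high-density stress band.
200 density bands at 2 per year is 200 / 2 = 100 years.
The density band at the growth surface is 1958 CE, so the high-density stress band dates to 1958 − 100 = 1858 CE.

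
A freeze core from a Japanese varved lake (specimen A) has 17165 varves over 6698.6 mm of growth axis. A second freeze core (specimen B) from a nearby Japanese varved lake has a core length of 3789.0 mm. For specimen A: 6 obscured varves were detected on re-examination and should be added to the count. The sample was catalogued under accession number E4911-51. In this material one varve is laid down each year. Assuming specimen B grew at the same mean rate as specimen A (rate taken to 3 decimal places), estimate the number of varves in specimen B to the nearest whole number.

Specimen A: after corrections the count is 17165 + 6 = 17171 varves.
A: Mean rate = 6698.6 mm / 17171 years ≈ 0.390 mm per year.
For B, 3789.0 / 0.390 = 9715.38 years ≈ 9715 varves.

9715 varves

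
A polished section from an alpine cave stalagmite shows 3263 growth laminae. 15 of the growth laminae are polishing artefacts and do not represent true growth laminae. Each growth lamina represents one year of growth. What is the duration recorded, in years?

True growth lamina count = 3263 − 15 = 3248.
One growth lamina per year makes the duration 3248 years.

3248 years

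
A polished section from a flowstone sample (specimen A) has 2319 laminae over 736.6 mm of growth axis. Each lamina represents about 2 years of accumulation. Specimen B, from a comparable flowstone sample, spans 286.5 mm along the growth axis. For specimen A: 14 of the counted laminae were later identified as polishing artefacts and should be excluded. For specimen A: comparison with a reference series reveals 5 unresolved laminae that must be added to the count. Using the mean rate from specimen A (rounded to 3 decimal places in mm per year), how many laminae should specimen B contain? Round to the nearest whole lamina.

901 laminae

Specimen A: true lamina count = 2319 − 14 + 5 = 2310.
Specimen A: multiplying by 2 years per lamina: 2310 × 2 = 4620 years.
A: 736.6 mm over 4620 years gives 736.6 / 4620 ≈ 0.159 mm per year.
For B, 286.5 / 0.159 = 1801.89 years; at 2 years per lamina that is 1801.89 / 2 ≈ 901 laminae.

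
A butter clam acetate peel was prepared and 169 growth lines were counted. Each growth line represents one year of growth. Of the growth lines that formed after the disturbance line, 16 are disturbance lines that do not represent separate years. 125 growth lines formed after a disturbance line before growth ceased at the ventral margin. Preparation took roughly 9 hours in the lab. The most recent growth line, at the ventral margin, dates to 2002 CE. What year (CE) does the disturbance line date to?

125 growth lines formed after the disturbance line.
125 − 16 false = 109 true growth lines after the disturbance line.
Counting back 109 years from 2002 CE places the disturbance line in 2002 − 109 = 1893 CE.

1893 CE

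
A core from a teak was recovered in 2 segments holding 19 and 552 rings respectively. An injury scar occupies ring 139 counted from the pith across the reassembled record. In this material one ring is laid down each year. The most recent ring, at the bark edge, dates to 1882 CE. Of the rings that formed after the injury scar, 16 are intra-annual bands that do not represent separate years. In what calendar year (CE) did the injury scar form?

Total rings = 19 + 552 = 571.
Between ring 139 and the bark edge there are 571 − 139 = 432 rings.
Excluding 16 false rings: 432 − 16 = 416.
1882 − 416 = 1466 CE.

1466 CE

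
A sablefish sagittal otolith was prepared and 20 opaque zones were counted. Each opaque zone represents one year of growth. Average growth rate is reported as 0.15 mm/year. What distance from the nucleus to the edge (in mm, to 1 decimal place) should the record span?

3.0 mm

The record spans 20 years at 0.15 mm per year.
Predicted length = 0.15 mm/year × 20 years = 3.0 mm.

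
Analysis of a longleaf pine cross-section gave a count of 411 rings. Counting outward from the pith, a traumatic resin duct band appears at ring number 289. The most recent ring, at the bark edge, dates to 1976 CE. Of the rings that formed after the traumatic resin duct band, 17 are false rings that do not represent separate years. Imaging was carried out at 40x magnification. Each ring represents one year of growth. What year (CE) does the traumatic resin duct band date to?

411 − 289 = 122 rings lie beyond the traumatic resin duct band toward the bark edge.
Removing the 17 false rings leaves 122 − 17 = 105 true rings beyond the traumatic resin duct band.
The ring at the bark edge is 1976 CE, so the traumatic resin duct band dates to 1976 − 105 = 1871 CE.

1871 CE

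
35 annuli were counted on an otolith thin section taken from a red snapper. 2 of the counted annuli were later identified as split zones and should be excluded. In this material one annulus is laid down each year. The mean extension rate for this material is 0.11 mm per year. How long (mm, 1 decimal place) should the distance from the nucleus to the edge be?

True annulus count = 35 − 2 = 33.
Predicted length = 0.11 mm/year × 33 years = 3.6 mm.

3.6 mm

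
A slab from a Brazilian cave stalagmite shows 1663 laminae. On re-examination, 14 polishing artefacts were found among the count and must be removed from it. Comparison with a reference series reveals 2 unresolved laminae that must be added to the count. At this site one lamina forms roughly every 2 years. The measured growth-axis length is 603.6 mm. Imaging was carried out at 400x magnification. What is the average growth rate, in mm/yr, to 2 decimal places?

0.18 mm/yr

Correcting the raw count gives 1663 − 14 + 2 = 1651 true laminae.
At 2 years per lamina, 1651 × 2 = 3302 years.
603.6 mm over 3302 years gives 603.6 / 3302 ≈ 0.18 mm/yr.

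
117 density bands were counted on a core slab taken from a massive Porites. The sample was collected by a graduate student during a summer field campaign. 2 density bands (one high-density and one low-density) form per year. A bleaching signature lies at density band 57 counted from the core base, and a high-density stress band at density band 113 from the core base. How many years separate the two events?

113 − 57 = 56 density bands lie between the two events.
56 density bands at 2 per year is 56 / 2 = 28 years.

28 years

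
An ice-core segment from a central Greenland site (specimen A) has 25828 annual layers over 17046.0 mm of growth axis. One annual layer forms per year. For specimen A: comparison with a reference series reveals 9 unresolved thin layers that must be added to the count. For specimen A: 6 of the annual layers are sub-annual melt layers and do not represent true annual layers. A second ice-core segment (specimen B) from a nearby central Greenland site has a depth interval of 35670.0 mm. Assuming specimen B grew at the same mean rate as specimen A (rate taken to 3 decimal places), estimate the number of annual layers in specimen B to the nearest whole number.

54045 annual layers

Specimen A: correcting the raw count gives 25828 − 6 + 9 = 25831 true annual layers.
A: Extension rate ≈ 17046.0 / 25831 = 0.660 mm/year.
Specimen B: 35670.0 mm / 0.660 mm per year = 54045.45 years ≈ 54045 annual layers.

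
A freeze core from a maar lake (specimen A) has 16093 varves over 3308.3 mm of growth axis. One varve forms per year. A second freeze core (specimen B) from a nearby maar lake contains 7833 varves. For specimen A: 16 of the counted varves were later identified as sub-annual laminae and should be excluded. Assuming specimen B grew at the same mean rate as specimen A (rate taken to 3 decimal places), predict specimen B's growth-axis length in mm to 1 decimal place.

Specimen A: after corrections the count is 16093 − 16 = 16077 varves.
A: 3308.3 mm over 16077 years gives 3308.3 / 16077 ≈ 0.206 mm per year.
For B, 0.206 mm/year × 7833 years = 1613.6 mm.

1613.6 mm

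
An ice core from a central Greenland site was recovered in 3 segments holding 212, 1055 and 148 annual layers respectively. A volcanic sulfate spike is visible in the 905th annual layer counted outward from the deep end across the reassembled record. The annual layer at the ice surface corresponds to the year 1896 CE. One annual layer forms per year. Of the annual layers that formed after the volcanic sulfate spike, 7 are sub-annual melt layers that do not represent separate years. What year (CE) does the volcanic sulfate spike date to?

Total annual layers = 212 + 1055 + 148 = 1415.
Between annual layer 905 and the ice surface there are 1415 − 905 = 510 annual layers.
Excluding 7 false annual layers: 510 − 7 = 503.
The annual layer at the ice surface is 1896 CE, so the volcanic sulfate spike dates to 1896 − 503 = 1393 CE.

1393 CE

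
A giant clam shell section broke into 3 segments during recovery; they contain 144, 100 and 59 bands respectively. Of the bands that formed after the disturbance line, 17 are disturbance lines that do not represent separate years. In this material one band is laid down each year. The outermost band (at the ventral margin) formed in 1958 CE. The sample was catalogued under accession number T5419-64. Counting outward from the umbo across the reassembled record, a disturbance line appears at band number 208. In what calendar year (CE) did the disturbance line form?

1880 CE

Total bands = 144 + 100 + 59 = 303.
The disturbance line sits at band 208 from the umbo, so 303 − 208 = 95 bands formed after it.
Removing the 17 false bands leaves 95 − 17 = 78 true bands beyond the disturbance line.
Counting back 78 years from 1958 CE places the disturbance line in 1958 − 78 = 1880 CE.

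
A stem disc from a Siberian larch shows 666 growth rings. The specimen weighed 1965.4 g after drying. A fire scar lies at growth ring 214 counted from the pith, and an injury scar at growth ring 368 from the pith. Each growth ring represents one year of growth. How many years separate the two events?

154 years

The two markers are separated by 368 − 214 = 154 growth rings.
At one growth ring per year, 154 years elapsed between them.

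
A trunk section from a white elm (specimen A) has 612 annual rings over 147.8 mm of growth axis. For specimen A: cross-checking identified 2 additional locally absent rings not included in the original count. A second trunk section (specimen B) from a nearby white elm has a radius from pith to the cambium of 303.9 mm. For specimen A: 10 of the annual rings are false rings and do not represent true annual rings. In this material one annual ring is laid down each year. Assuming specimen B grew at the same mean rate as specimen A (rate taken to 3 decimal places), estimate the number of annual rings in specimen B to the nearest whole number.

Specimen A: adjusted count: 612 − 10 + 2 = 604 annual rings.
A: Extension rate ≈ 147.8 / 604 = 0.245 mm/yr.
B spans 303.9 / 0.245 = 1240.41 years ≈ 1240 annual rings.

1240 annual rings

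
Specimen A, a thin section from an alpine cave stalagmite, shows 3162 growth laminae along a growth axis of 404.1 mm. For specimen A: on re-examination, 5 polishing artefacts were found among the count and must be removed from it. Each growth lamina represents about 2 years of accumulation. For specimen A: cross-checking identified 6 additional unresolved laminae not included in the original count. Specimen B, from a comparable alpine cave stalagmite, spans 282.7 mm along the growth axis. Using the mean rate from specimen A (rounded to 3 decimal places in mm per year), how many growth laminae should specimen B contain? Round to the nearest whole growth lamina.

2209 growth laminae

Specimen A: adjusted count: 3162 − 5 + 6 = 3163 growth laminae.
Specimen A: 3163 growth laminae at 2 years each span 3163 × 2 = 6326 years.
A: Extension rate ≈ 404.1 / 6326 = 0.064 mm per year.
Specimen B: 282.7 mm / 0.064 mm per year = 4417.19 years; at 2 years per growth lamina that is 4417.19 / 2 ≈ 2209 growth laminae.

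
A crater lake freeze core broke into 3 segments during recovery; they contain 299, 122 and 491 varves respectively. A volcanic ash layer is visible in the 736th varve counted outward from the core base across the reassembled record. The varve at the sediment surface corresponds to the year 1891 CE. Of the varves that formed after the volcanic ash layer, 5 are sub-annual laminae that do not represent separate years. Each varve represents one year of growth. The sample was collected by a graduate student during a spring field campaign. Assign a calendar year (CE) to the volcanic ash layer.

1720 CE

Total varves = 299 + 122 + 491 = 912.
The volcanic ash layer sits at varve 736 from the core base, so 912 − 736 = 176 varves formed after it.
176 − 5 false = 171 true varves after the volcanic ash layer.
Counting back 171 years from 1891 CE places the volcanic ash layer in 1891 − 171 = 1720 CE.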